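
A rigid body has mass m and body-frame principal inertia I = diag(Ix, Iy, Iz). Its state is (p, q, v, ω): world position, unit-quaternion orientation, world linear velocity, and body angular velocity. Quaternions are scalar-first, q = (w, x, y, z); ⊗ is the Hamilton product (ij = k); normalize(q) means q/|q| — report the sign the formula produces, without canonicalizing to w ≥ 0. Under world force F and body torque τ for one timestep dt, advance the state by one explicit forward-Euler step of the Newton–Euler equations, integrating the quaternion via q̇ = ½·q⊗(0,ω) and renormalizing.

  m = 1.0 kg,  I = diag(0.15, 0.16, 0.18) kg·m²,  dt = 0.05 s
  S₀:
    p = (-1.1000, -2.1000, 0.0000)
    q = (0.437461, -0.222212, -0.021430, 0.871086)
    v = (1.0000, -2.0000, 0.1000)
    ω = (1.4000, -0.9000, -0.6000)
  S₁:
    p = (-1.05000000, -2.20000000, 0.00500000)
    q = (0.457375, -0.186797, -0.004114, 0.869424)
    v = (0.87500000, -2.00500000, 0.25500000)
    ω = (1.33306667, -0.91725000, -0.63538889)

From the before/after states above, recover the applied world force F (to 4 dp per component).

v₁ − v₀ = (-0.12500000, -0.00500000, 0.15500000)
m·(v₁−v₀)/dt = (-2.5000, -0.1000, 3.1000)

F = (-2.5000, -0.1000, 3.1000)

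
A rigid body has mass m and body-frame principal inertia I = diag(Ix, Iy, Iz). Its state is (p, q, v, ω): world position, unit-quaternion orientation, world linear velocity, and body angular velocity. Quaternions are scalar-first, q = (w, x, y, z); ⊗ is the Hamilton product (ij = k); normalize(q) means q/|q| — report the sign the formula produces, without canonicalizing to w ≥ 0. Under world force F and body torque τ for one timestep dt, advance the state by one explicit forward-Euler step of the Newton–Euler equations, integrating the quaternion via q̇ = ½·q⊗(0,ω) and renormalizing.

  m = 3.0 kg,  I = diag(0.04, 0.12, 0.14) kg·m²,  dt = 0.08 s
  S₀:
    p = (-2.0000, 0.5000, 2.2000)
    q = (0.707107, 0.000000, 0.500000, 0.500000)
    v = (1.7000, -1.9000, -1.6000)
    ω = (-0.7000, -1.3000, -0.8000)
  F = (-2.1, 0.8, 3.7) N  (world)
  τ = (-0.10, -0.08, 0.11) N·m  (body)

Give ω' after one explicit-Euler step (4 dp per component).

ω' = (-0.9416, -1.3160, -0.7787)

ω×(Iω) gyroscopic = (0.0208, -0.0560, 0.0728)
(τ − ω×Iω)/I = (-3.0200, -0.2000, 0.2657)
ω + α·dt = (-0.9416, -1.3160, -0.7787)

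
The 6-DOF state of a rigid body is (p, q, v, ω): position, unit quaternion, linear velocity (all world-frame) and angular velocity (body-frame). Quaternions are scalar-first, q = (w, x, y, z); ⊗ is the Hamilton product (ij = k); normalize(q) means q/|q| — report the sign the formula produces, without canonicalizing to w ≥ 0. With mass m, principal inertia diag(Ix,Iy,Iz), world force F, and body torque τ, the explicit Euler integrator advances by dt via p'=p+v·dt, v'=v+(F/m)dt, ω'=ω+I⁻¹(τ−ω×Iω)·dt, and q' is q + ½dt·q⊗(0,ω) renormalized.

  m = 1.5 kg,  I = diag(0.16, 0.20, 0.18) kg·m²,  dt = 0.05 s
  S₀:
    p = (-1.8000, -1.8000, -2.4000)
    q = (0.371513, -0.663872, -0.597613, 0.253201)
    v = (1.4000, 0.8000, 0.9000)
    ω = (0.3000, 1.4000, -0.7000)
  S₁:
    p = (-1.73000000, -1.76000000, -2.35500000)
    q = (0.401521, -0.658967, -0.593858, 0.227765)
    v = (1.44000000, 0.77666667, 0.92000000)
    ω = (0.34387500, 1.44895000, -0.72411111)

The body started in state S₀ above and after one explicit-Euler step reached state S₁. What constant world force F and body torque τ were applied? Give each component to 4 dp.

v₁ − v₀ = (0.04000000, -0.02333333, 0.02000000)
m·(v₁−v₀)/dt = (1.2000, -0.7000, 0.6000)
ω₁ − ω₀ = (0.04387500, 0.04895000, -0.02411111)
I·α + gyro = (0.1600, 0.2000, -0.0700)

F = (1.2000, -0.7000, 0.6000)
τ = (0.1600, 0.2000, -0.0700)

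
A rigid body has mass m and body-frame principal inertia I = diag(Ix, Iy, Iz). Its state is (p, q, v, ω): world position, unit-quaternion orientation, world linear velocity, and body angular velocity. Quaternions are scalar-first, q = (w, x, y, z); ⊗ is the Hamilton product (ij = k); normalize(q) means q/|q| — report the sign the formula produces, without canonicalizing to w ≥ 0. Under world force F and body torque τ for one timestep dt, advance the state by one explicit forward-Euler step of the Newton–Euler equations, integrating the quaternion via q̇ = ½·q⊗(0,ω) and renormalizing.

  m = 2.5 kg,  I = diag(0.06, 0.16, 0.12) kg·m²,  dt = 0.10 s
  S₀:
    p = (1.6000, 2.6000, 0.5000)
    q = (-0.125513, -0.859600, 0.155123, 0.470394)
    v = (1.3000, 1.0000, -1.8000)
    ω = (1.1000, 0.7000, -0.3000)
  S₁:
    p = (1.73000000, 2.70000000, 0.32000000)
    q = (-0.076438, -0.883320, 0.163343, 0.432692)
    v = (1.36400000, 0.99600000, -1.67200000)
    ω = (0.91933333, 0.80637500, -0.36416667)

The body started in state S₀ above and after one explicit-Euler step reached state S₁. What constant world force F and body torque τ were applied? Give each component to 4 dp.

F = (1.6000, -0.1000, 3.2000)
τ = (-0.1000, 0.1900, 0.0000)

Δv = v₁−v₀ = (0.06400000, -0.00400000, 0.12800000)
F = m·Δv/dt = (1.6000, -0.1000, 3.2000)
ω₁ − ω₀ = (-0.18066667, 0.10637500, -0.06416667)
I·α + gyro = (-0.1000, 0.1900, 0.0000)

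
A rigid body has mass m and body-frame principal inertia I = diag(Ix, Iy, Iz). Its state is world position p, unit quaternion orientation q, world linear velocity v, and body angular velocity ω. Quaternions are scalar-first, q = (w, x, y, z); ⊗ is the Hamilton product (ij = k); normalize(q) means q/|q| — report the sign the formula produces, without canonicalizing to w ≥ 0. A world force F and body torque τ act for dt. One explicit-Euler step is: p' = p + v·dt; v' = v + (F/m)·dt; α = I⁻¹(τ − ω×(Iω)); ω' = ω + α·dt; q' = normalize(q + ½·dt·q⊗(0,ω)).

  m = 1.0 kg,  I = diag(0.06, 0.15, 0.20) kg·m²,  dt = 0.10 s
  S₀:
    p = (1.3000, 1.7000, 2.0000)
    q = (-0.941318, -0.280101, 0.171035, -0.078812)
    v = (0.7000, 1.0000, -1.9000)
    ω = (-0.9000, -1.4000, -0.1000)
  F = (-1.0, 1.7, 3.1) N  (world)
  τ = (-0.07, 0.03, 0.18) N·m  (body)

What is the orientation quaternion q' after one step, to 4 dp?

Hamilton product q⊗(0,ω) = (-0.0205231, 0.7197459, 1.3607659, 0.6402047)
q' = normalize(q + ½dt·q⊗(0,ω)) = (-0.9391, -0.2433, 0.2382, -0.0466)

q' = (-0.9391, -0.2433, 0.2382, -0.0466)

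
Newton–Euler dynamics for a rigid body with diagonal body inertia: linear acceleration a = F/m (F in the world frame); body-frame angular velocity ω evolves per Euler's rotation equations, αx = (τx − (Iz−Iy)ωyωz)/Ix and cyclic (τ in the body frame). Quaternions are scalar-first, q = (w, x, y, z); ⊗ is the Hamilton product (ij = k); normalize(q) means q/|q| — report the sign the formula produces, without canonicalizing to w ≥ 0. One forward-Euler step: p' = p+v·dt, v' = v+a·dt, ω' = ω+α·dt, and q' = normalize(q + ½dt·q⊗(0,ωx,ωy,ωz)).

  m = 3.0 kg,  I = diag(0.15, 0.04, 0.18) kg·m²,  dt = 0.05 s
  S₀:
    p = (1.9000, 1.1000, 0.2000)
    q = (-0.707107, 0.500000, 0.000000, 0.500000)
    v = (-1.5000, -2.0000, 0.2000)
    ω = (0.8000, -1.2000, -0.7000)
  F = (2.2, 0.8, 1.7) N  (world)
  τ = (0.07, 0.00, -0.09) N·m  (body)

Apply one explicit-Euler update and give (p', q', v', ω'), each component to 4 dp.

p' = p + v·dt = (1.8250, 1.0000, 0.2100)
v + (F/m)dt = (-1.4633, -1.9867, 0.2283)
α = I⁻¹(τ − ω×Iω) = (-0.3173, -0.4200, -1.0867)
ω + α·dt = (0.7841, -1.2210, -0.7543)
Hamilton product q⊗(0,ω) = (-0.0500000, 0.0343144, 1.5985284, -0.1050251)
q' = normalize(q + ½dt·q⊗(0,ω)) = (-0.7078, 0.5005, 0.0399, 0.4970)

p' = (1.8250, 1.0000, 0.2100)
q' = (-0.7078, 0.5005, 0.0399, 0.4970)
v' = (-1.4633, -1.9867, 0.2283)
ω' = (0.7841, -1.2210, -0.7543)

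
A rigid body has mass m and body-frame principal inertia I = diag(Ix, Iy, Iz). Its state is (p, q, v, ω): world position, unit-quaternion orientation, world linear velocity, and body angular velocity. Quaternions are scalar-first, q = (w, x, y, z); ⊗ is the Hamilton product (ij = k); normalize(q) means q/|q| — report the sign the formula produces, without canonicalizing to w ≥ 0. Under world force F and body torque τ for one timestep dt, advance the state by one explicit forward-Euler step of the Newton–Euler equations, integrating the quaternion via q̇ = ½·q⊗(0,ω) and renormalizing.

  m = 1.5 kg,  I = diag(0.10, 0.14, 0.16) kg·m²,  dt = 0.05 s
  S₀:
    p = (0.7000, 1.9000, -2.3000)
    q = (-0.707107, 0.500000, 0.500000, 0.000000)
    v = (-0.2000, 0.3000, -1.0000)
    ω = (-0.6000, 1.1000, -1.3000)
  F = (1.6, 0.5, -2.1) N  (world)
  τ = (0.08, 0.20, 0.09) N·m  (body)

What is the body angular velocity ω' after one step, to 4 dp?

ω' = (-0.5457, 1.1881, -1.2636)

(τ − ω×Iω)/I = (1.0860, 1.7629, 0.7275)
new body rate ω' = (-0.5457, 1.1881, -1.2636)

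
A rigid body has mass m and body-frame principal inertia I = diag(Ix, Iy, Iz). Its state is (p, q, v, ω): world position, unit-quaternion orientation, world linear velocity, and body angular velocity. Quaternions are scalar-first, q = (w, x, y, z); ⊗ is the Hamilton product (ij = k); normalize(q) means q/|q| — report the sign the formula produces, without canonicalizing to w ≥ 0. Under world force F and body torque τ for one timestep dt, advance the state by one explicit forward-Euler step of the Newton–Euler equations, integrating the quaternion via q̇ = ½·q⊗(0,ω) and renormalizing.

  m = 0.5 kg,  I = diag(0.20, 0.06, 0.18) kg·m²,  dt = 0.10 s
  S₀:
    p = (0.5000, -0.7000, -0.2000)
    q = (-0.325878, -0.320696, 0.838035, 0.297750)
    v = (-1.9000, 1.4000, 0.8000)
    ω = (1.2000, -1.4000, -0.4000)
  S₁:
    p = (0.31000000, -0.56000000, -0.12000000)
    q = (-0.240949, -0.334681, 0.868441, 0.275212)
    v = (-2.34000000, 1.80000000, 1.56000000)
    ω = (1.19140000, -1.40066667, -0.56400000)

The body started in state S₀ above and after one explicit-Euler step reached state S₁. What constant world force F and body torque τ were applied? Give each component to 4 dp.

F = (-2.2000, 2.0000, 3.8000)
τ = (0.0500, -0.0100, -0.0600)

Δv = v₁−v₀ = (-0.44000000, 0.40000000, 0.76000000)
applied force F = (-2.2000, 2.0000, 3.8000)
Δω = ω₁−ω₀ = (-0.00860000, -0.00066667, -0.16400000)
I·α + gyro = (0.0500, -0.0100, -0.0600)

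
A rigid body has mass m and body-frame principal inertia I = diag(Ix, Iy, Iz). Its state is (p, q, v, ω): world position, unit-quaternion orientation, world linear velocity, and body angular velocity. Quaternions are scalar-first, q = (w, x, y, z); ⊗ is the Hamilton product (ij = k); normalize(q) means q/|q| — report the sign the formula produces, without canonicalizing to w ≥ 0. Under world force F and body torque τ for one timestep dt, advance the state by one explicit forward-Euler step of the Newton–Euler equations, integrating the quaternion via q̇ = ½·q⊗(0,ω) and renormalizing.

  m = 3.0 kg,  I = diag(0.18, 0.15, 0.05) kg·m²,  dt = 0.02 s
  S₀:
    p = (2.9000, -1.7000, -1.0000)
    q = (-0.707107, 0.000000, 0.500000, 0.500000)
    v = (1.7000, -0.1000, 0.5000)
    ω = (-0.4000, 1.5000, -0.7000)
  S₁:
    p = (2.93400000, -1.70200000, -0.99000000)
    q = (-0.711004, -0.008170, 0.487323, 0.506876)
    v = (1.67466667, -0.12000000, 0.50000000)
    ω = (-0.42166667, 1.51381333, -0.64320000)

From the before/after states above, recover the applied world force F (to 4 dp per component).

v₁ − v₀ = (-0.02533333, -0.02000000, 0.00000000)
F = m·Δv/dt = (-3.8000, -3.0000, 0.0000)

F = (-3.8000, -3.0000, 0.0000)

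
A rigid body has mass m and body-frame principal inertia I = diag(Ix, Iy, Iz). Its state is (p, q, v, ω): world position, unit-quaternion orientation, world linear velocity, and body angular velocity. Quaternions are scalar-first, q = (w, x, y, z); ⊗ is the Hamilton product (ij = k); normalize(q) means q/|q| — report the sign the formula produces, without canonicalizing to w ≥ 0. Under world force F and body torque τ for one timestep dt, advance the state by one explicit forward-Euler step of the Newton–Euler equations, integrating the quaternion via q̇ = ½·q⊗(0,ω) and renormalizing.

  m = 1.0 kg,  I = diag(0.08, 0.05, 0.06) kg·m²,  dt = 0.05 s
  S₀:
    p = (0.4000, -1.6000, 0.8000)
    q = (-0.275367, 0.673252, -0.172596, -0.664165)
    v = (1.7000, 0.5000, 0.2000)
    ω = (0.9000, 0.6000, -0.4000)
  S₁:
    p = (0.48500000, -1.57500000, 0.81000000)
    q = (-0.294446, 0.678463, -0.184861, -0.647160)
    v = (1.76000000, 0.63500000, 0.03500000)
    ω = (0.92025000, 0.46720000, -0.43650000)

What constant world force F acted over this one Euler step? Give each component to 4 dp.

F = (1.2000, 2.7000, -3.3000)

velocity change Δv = (0.06000000, 0.13500000, -0.16500000)
m·(v₁−v₀)/dt = (1.2000, 2.7000, -3.3000)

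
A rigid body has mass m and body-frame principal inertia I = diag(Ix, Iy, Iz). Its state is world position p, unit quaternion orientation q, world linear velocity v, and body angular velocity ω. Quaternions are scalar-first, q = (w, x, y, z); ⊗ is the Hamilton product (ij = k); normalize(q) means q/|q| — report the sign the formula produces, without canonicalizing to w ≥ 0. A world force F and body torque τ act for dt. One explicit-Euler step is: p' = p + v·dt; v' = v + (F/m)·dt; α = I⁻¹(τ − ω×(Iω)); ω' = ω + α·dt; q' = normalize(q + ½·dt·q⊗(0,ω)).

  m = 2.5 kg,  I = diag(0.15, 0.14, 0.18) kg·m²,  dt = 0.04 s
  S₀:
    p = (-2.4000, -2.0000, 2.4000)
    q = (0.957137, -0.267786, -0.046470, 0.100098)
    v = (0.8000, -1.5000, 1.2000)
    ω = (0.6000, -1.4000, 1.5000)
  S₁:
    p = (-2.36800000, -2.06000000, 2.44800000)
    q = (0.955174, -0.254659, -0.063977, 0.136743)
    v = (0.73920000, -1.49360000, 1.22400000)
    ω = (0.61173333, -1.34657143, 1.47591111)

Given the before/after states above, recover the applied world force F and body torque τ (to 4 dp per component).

Δv = v₁−v₀ = (-0.06080000, 0.00640000, 0.02400000)
applied force F = (-3.8000, 0.4000, 1.5000)
rate change Δω = (0.01173333, 0.05342857, -0.02408889)
ω₀×(Iω₀) = (-0.0840, -0.0270, 0.0084)
I·α + gyro = (-0.0400, 0.1600, -0.1000)

F = (-3.8000, 0.4000, 1.5000)
τ = (-0.0400, 0.1600, -0.1000)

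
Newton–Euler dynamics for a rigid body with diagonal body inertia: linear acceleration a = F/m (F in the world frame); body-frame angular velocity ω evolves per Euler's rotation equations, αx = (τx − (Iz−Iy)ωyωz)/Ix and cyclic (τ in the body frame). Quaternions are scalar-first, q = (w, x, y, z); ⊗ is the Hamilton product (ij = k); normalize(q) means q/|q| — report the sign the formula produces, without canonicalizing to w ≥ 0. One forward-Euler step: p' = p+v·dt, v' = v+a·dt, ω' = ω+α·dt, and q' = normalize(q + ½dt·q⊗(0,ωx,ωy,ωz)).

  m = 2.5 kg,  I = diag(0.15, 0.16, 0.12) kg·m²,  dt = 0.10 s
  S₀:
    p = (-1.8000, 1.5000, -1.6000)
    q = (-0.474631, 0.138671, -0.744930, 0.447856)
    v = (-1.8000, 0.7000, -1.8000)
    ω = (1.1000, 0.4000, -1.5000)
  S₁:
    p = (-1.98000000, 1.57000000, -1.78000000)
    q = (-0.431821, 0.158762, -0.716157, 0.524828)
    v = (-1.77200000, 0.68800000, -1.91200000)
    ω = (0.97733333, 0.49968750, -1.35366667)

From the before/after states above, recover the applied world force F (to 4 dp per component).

F = (0.7000, -0.3000, -2.8000)

Δv = v₁−v₀ = (0.02800000, -0.01200000, -0.11200000)
applied force F = (0.7000, -0.3000, -2.8000)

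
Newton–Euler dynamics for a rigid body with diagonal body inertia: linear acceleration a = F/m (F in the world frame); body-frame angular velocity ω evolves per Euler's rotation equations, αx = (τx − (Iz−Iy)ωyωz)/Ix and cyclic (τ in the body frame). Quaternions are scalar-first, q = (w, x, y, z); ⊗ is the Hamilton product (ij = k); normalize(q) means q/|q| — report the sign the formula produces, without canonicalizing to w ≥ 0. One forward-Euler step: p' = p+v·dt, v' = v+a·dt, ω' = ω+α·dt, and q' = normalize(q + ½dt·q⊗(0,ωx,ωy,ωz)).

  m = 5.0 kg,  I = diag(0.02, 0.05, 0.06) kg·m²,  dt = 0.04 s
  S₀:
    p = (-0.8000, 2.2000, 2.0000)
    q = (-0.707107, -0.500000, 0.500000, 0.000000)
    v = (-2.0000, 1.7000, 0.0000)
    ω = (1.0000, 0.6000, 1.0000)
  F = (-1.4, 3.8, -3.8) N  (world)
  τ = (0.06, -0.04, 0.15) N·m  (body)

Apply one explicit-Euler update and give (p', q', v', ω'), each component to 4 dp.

p' = (-0.8800, 2.2680, 2.0000)
q' = (-0.7028, -0.5039, 0.5013, -0.0301)
v' = (-2.0112, 1.7304, -0.0304)
ω' = (1.1080, 0.6000, 1.0880)

precession coupling ω×(Iω) = (0.0060, -0.0400, 0.0180)
α = I⁻¹(τ − ω×Iω) = (2.7000, 0.0000, 2.2000)
ω' = ω + α·dt = (1.1080, 0.6000, 1.0880)
Hamilton product q⊗(0,ω) = (0.2000000, -0.2071070, 0.0757358, -1.5071070)
q + ½dt·q⊗(0,ω), renormalized = (-0.7028, -0.5039, 0.5013, -0.0301)
a = (-0.2800, 0.7600, -0.7600)
p' = p + v·dt = (-0.8800, 2.2680, 2.0000)
v + (F/m)dt = (-2.0112, 1.7304, -0.0304)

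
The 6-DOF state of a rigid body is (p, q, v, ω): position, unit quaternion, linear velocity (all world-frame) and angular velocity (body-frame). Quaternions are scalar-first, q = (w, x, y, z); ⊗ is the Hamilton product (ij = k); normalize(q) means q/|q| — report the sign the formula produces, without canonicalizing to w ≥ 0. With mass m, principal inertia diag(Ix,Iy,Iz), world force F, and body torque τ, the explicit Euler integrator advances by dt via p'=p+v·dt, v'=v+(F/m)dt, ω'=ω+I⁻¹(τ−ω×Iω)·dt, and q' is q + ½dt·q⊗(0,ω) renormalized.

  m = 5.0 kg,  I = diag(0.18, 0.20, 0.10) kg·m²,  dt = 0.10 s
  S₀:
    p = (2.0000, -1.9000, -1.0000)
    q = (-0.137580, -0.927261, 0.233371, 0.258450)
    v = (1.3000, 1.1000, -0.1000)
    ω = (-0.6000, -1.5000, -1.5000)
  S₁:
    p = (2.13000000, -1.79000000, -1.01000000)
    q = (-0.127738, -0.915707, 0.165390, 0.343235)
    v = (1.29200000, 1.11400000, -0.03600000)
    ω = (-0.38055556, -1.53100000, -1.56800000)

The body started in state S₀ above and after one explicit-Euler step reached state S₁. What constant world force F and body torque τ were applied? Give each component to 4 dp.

ω₁ − ω₀ = (0.21944444, -0.03100000, -0.06800000)
applied torque τ = (0.1700, 0.0100, -0.0500)
v₁ − v₀ = (-0.00800000, 0.01400000, 0.06400000)
F = m·Δv/dt = (-0.4000, 0.7000, 3.2000)

F = (-0.4000, 0.7000, 3.2000)
τ = (0.1700, 0.0100, -0.0500)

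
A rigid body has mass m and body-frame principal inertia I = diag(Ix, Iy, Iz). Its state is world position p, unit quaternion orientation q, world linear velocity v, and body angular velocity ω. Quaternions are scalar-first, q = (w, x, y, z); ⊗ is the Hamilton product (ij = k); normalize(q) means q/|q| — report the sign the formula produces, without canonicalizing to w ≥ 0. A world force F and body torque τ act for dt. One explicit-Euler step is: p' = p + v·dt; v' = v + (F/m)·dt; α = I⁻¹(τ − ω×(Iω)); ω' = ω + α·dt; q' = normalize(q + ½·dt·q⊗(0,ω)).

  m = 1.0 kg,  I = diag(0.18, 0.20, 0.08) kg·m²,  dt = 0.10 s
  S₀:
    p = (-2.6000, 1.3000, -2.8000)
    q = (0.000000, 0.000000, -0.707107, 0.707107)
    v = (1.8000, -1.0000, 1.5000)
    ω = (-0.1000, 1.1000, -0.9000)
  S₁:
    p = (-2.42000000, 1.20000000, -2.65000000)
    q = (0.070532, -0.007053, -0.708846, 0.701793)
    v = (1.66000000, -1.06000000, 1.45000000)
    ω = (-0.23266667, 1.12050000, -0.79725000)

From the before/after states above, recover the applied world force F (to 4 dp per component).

F = (-1.4000, -0.6000, -0.5000)

Δv = v₁−v₀ = (-0.14000000, -0.06000000, -0.05000000)
applied force F = (-1.4000, -0.6000, -0.5000)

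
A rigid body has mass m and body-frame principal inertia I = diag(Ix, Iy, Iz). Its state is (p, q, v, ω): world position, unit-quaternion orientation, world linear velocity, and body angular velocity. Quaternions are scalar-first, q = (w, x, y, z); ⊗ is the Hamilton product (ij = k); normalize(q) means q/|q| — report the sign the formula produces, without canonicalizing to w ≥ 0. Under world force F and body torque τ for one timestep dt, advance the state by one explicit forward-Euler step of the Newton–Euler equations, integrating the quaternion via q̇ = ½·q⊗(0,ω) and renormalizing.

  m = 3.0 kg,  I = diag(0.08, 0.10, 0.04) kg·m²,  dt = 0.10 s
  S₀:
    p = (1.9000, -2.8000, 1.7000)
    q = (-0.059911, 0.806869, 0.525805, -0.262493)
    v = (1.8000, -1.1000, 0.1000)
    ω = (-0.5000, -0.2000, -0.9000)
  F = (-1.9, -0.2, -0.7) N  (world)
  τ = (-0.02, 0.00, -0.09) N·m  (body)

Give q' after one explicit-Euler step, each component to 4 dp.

Hamilton product q⊗(0,ω) = (0.2723518, -0.4957676, 0.8694108, 0.1554486)
updated quaternion q' = (-0.0462, 0.7810, 0.5685, -0.2544)

q' = (-0.0462, 0.7810, 0.5685, -0.2544)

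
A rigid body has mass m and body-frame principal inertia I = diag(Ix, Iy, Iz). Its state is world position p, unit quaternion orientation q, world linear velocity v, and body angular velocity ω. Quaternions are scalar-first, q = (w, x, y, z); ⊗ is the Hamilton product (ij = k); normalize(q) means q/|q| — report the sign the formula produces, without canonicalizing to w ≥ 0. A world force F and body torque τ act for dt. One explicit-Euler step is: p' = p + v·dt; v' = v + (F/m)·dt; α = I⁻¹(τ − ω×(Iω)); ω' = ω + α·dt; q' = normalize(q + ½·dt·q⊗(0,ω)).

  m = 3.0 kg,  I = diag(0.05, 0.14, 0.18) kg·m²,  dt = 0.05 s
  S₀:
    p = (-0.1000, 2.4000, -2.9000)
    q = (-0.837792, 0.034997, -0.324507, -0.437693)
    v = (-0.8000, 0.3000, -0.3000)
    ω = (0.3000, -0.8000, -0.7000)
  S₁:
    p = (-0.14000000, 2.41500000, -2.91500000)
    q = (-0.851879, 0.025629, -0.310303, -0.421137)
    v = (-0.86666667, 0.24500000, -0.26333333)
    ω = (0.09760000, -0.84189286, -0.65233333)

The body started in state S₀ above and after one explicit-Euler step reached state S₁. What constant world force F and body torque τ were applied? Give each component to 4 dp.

F = (-4.0000, -3.3000, 2.2000)
τ = (-0.1800, -0.0900, 0.1500)

ω₁ − ω₀ = (-0.20240000, -0.04189286, 0.04766667)
τ = I·(Δω/dt) + ω₀×(Iω₀) = (-0.1800, -0.0900, 0.1500)
Δv = v₁−v₀ = (-0.06666667, -0.05500000, 0.03666667)
applied force F = (-4.0000, -3.3000, 2.2000)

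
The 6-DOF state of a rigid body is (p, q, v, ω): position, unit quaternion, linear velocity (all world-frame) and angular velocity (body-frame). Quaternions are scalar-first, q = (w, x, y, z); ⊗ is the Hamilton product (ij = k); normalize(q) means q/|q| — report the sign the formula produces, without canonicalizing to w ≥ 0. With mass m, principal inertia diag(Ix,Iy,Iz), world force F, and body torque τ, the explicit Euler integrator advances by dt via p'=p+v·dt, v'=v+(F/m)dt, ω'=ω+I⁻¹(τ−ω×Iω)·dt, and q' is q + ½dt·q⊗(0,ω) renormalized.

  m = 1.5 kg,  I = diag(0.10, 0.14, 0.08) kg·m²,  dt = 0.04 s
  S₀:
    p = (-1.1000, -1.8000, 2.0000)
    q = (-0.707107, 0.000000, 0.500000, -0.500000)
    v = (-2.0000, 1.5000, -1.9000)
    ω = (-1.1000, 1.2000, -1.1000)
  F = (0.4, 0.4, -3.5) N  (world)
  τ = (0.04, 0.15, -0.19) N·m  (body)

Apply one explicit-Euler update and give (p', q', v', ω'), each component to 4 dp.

p' = (-1.1800, -1.7400, 1.9240)
q' = (-0.7295, 0.0165, 0.4936, -0.4731)
v' = (-1.9893, 1.5107, -1.9933)
ω' = (-1.1157, 1.2359, -1.1686)

α = I⁻¹(τ − ω×Iω) = (-0.3920, 0.8986, -1.7150)
ω + α·dt = (-1.1157, 1.2359, -1.1686)
Hamilton product q⊗(0,ω) = (-1.1500000, 0.8278177, -0.2985284, 1.3278177)
q + ½dt·q⊗(0,ω), renormalized = (-0.7295, 0.0165, 0.4936, -0.4731)
linear accel F/m = (0.2667, 0.2667, -2.3333)
p + v·dt = (-1.1800, -1.7400, 1.9240)
new velocity v' = (-1.9893, 1.5107, -1.9933)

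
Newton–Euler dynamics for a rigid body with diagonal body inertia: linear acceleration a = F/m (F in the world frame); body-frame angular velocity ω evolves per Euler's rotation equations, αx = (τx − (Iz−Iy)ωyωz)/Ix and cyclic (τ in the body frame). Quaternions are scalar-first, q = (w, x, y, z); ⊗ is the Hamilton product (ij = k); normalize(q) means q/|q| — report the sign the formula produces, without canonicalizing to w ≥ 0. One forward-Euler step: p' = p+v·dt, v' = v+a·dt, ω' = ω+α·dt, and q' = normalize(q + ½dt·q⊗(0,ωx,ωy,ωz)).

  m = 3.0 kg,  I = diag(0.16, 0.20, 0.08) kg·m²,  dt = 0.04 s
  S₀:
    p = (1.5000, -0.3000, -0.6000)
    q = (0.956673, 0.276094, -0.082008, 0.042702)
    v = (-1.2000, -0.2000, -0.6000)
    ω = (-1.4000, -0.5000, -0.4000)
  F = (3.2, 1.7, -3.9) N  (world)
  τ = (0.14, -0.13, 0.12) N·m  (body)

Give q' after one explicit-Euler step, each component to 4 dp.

Hamilton product q⊗(0,ω) = (0.3626084, -1.2851880, -0.4276817, -0.6355274)
q + ½dt·q⊗(0,ω), renormalized = (0.9635, 0.2503, -0.0905, 0.0300)

q' = (0.9635, 0.2503, -0.0905, 0.0300)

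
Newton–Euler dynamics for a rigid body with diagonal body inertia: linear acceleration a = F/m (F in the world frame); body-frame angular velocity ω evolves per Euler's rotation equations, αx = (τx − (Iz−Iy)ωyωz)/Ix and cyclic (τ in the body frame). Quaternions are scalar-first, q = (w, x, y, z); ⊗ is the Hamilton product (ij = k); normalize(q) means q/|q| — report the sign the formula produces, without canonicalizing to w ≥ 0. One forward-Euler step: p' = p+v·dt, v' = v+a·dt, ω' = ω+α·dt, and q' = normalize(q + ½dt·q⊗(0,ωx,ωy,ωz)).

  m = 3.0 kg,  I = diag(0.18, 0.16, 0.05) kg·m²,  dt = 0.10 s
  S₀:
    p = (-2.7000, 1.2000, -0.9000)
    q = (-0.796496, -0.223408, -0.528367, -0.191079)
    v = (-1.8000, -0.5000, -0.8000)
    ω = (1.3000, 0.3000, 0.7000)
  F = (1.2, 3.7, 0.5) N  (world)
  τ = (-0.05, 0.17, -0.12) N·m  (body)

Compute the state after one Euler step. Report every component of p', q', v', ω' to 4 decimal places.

a = F/m = (0.4000, 1.2333, 0.1667)
p + v·dt = (-2.8800, 1.1500, -0.9800)
new velocity v' = (-1.7600, -0.3767, -0.7833)
gyro term ω×Iω = (-0.0231, 0.1183, -0.0078)
α = I⁻¹(τ − ω×Iω) = (-0.1494, 0.3231, -2.2440)
new body rate ω' = (1.2851, 0.3323, 0.4756)
Hamilton product q⊗(0,ω) = (0.5826958, -1.3479780, -0.3309659, 0.0623075)
q' = normalize(q + ½dt·q⊗(0,ω)) = (-0.7652, -0.2900, -0.5434, -0.1874)

p' = (-2.8800, 1.1500, -0.9800)
q' = (-0.7652, -0.2900, -0.5434, -0.1874)
v' = (-1.7600, -0.3767, -0.7833)
ω' = (1.2851, 0.3323, 0.4756)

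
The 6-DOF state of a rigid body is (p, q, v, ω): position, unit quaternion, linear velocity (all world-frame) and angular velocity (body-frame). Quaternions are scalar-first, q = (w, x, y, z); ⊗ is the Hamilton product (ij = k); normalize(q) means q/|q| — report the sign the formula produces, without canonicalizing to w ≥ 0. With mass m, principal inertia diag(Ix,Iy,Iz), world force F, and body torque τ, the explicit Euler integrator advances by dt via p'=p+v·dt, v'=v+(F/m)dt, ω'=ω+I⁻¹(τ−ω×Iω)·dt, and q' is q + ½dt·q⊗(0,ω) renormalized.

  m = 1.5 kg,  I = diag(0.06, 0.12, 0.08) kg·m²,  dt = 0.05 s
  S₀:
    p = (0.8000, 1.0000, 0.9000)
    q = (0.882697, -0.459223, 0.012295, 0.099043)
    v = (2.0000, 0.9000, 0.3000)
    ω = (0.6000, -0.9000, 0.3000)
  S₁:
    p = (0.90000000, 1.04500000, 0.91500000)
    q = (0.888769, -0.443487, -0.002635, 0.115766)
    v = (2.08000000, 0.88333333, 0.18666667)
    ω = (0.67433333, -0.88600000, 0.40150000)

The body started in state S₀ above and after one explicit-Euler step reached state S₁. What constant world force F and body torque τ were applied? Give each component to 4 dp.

F = (2.4000, -0.5000, -3.4000)
τ = (0.1000, 0.0300, 0.1300)

velocity change Δv = (0.08000000, -0.01666667, -0.11333333)
applied force F = (2.4000, -0.5000, -3.4000)
rate change Δω = (0.07433333, 0.01400000, 0.10150000)
τ = I·(Δω/dt) + ω₀×(Iω₀) = (0.1000, 0.0300, 0.1300)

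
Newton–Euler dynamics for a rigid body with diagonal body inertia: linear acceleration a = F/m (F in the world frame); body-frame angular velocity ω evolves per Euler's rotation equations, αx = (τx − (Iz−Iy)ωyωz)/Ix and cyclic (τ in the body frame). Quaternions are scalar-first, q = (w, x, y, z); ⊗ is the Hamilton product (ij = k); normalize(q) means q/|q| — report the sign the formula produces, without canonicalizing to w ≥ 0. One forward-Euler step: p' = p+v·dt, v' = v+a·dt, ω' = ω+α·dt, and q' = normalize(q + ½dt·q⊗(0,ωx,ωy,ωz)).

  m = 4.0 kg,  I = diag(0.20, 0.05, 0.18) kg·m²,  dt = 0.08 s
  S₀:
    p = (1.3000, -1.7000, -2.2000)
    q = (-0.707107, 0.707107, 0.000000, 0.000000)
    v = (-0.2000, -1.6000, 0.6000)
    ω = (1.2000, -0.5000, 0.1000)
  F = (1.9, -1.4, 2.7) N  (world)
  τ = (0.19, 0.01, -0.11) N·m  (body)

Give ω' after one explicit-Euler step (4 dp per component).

ω' = (1.2786, -0.4878, 0.0111)

ω×(Iω) gyroscopic = (-0.0065, 0.0024, 0.0900)
(τ − ω×Iω)/I = (0.9825, 0.1520, -1.1111)
new body rate ω' = (1.2786, -0.4878, 0.0111)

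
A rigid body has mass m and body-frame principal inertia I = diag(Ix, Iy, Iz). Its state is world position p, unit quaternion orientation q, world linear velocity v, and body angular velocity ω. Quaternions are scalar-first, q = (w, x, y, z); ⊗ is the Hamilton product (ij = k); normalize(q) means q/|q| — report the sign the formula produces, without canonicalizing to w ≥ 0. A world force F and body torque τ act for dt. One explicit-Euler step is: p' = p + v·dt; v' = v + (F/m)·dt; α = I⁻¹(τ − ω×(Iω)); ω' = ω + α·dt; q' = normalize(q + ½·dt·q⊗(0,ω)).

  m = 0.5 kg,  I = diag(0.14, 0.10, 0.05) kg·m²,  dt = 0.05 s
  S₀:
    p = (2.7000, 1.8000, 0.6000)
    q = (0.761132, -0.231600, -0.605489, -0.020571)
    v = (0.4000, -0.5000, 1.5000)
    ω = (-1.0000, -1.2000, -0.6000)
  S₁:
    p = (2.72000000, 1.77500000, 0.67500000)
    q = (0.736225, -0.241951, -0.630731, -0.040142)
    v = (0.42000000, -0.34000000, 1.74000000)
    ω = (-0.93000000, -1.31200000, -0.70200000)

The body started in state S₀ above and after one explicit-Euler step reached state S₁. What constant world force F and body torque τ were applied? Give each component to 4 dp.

F = (0.2000, 1.6000, 2.4000)
τ = (0.1600, -0.1700, -0.1500)

velocity change Δv = (0.02000000, 0.16000000, 0.24000000)
applied force F = (0.2000, 1.6000, 2.4000)
Δω = ω₁−ω₀ = (0.07000000, -0.11200000, -0.10200000)
applied torque τ = (0.1600, -0.1700, -0.1500)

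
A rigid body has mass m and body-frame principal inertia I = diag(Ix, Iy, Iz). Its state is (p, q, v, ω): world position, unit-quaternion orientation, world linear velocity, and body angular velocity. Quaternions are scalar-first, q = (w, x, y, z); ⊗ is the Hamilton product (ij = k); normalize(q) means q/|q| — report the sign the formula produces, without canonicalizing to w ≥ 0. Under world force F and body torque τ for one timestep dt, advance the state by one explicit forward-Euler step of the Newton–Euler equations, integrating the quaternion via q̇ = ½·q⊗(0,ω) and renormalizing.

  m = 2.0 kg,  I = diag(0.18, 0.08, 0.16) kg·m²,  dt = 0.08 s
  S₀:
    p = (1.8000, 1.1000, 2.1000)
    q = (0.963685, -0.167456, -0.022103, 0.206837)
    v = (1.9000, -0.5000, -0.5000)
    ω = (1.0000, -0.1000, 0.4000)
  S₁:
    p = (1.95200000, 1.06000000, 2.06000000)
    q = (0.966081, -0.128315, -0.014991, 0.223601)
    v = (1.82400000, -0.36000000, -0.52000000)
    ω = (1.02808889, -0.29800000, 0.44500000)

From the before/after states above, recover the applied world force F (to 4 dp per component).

F = (-1.9000, 3.5000, -0.5000)

v₁ − v₀ = (-0.07600000, 0.14000000, -0.02000000)
F = m·Δv/dt = (-1.9000, 3.5000, -0.5000)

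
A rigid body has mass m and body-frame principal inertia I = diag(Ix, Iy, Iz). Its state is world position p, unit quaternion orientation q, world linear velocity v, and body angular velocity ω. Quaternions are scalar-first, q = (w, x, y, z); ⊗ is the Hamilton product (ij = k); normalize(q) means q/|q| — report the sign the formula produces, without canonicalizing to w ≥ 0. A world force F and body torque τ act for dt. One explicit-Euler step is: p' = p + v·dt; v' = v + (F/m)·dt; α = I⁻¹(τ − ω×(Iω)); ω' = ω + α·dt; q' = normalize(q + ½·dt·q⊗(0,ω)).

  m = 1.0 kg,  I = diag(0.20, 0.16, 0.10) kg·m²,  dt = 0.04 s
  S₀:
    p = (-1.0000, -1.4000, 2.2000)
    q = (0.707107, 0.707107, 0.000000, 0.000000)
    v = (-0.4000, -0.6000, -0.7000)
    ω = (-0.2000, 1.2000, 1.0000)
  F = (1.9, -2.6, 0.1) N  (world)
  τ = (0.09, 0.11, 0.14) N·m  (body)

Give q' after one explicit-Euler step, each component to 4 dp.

q⊗(0,ω) = (0.1414214, -0.1414214, 0.1414214, 1.5556354)
updated quaternion q' = (0.7096, 0.7039, 0.0028, 0.0311)

q' = (0.7096, 0.7039, 0.0028, 0.0311)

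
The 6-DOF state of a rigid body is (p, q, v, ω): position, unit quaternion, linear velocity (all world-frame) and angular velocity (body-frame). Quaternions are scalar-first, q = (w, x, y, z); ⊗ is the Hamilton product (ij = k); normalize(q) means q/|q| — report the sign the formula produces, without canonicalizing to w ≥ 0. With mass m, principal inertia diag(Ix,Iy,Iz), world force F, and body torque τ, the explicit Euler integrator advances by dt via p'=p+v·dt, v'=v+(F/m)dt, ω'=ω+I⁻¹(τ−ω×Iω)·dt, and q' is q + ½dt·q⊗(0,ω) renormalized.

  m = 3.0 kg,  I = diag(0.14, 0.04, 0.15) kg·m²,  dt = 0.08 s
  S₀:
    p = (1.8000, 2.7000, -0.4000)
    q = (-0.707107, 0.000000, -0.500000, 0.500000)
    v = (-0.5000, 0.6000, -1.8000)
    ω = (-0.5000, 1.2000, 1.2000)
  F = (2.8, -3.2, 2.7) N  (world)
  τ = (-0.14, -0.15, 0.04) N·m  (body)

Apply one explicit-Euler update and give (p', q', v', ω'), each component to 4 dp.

a = (0.9333, -1.0667, 0.9000)
p + v·dt = (1.7600, 2.7480, -0.5440)
new velocity v' = (-0.4253, 0.5147, -1.7280)
gyro term ω×Iω = (0.1584, 0.0060, 0.0600)
α = I⁻¹(τ − ω×Iω) = (-2.1314, -3.9000, -0.1333)
ω' = ω + α·dt = (-0.6705, 0.8880, 1.1893)
q⊗(0,ω) = (0.0000000, -0.8464465, -1.0985284, -1.0985284)
q + ½dt·q⊗(0,ω), renormalized = (-0.7053, -0.0338, -0.5426, 0.4549)

p' = (1.7600, 2.7480, -0.5440)
q' = (-0.7053, -0.0338, -0.5426, 0.4549)
v' = (-0.4253, 0.5147, -1.7280)
ω' = (-0.6705, 0.8880, 1.1893)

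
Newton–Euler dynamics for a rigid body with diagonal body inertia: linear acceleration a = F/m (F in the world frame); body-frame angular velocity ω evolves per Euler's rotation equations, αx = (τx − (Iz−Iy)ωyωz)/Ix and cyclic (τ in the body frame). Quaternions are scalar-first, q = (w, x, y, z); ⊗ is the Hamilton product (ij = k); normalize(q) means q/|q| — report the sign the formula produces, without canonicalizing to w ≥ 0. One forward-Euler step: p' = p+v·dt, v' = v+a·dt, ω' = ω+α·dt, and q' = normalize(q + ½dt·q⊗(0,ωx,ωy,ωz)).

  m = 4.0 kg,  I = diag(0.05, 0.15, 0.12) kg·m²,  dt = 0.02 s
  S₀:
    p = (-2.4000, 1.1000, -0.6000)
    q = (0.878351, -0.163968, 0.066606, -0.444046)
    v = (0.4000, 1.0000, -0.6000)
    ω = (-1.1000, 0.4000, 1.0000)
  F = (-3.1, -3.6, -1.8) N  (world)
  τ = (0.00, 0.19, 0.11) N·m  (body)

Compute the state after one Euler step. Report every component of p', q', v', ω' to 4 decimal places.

angular accel α = (0.2400, 0.7533, 1.2833)
ω + α·dt = (-1.0952, 0.4151, 1.0257)
Hamilton product q⊗(0,ω) = (0.2370388, -0.7219617, 1.0037590, 0.8860304)
updated quaternion q' = (0.8806, -0.1712, 0.0766, -0.4351)
a = F/m = (-0.7750, -0.9000, -0.4500)
p' = p + v·dt = (-2.3920, 1.1200, -0.6120)
v + (F/m)dt = (0.3845, 0.9820, -0.6090)

p' = (-2.3920, 1.1200, -0.6120)
q' = (0.8806, -0.1712, 0.0766, -0.4351)
v' = (0.3845, 0.9820, -0.6090)
ω' = (-1.0952, 0.4151, 1.0257)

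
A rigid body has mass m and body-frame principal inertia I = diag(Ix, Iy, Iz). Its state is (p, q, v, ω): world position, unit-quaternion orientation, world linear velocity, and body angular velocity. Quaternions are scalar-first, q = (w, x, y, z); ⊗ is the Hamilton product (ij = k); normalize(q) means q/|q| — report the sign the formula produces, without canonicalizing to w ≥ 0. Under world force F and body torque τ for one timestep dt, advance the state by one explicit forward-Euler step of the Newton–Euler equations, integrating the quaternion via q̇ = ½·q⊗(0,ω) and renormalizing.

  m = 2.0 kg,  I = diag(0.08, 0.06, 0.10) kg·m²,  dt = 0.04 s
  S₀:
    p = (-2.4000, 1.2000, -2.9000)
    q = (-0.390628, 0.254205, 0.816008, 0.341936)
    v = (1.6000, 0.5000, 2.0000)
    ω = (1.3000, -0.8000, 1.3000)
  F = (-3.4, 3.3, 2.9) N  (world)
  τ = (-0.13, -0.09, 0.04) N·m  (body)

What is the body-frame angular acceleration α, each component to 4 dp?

ω×(Iω) gyroscopic = (-0.0416, -0.0338, 0.0208)
(τ − ω×Iω)/I = (-1.1050, -0.9367, 0.1920)

α = (-1.1050, -0.9367, 0.1920)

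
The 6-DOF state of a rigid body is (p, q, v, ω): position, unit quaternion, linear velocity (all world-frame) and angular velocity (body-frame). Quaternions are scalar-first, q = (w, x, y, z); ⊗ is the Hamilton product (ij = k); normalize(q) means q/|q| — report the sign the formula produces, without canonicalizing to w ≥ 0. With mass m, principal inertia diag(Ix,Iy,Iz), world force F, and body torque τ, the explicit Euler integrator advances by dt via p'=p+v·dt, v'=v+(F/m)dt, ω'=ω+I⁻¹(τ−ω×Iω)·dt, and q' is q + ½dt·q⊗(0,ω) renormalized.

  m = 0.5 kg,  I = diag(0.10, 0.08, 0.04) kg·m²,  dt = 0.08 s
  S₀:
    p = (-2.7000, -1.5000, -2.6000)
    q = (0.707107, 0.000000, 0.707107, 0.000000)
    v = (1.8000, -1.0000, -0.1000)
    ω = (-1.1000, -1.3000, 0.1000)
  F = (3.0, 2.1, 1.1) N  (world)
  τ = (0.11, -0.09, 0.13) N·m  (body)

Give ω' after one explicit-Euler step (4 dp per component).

α = I⁻¹(τ − ω×Iω) = (1.0480, -1.0425, 3.9650)
ω' = ω + α·dt = (-1.0162, -1.3834, 0.4172)

ω' = (-1.0162, -1.3834, 0.4172)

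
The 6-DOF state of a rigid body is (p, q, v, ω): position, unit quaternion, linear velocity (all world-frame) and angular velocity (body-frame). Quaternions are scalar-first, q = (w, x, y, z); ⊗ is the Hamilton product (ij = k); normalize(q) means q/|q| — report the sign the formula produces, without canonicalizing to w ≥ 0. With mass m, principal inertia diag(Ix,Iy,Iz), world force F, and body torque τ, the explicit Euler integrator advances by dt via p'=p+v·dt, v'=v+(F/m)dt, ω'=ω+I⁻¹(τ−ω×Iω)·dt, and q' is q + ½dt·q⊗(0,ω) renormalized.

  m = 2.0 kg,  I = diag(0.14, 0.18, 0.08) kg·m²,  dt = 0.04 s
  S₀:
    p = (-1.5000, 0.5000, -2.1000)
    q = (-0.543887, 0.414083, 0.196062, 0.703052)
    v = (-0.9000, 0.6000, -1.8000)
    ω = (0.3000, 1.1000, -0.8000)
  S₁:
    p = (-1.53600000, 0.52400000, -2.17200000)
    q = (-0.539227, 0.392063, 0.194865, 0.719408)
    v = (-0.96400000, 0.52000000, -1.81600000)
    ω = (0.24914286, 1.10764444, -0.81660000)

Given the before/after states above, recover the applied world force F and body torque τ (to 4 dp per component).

velocity change Δv = (-0.06400000, -0.08000000, -0.01600000)
F = m·Δv/dt = (-3.2000, -4.0000, -0.8000)
rate change Δω = (-0.05085714, 0.00764444, -0.01660000)
τ = I·(Δω/dt) + ω₀×(Iω₀) = (-0.0900, 0.0200, -0.0200)

F = (-3.2000, -4.0000, -0.8000)
τ = (-0.0900, 0.0200, -0.0200)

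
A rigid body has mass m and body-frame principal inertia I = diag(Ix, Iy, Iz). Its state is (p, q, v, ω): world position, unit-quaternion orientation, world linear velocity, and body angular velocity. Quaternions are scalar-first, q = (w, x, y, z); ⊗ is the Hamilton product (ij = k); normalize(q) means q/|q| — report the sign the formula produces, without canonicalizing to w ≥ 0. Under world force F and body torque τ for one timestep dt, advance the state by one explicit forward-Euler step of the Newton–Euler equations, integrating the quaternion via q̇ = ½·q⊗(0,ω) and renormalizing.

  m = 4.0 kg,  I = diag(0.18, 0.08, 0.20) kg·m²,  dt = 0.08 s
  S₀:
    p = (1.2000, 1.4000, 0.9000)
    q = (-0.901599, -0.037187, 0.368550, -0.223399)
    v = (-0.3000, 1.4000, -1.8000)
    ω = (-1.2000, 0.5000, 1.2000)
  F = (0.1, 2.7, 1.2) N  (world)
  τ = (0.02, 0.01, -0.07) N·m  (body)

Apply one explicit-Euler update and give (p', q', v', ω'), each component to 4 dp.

p' = (1.1760, 1.5120, 0.7560)
q' = (-0.8978, 0.0282, 0.3621, -0.2491)
v' = (-0.2980, 1.4540, -1.7760)
ω' = (-1.2231, 0.4812, 1.1480)

a = (0.0250, 0.6750, 0.3000)
p' = p + v·dt = (1.1760, 1.5120, 0.7560)
v' = v + a·dt = (-0.2980, 1.4540, -1.7760)
angular accel α = (-0.2889, -0.2350, -0.6500)
new body rate ω' = (-1.2231, 0.4812, 1.1480)
Hamilton product q⊗(0,ω) = (0.0391794, 1.6358783, -0.1380963, -0.6582523)
q' = normalize(q + ½dt·q⊗(0,ω)) = (-0.8978, 0.0282, 0.3621, -0.2491)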